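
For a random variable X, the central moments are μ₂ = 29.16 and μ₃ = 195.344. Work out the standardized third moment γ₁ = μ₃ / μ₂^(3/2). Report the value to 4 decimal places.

σ = √μ₂ = √29.16 = 5.40000
σ³ = μ₂^(3/2) = 157.46400
γ₁ = μ₃/σ³ = 195.344 / 157.46400 ≈ 1.2406

1.2406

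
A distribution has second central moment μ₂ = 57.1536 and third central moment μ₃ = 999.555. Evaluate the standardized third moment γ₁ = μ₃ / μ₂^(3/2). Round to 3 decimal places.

σ = √μ₂ = √57.1536 = 7.56000
σ³ = μ₂^(3/2) = 432.08122
γ₁ = μ₃/σ³ = 999.555 / 432.08122 ≈ 2.313

2.313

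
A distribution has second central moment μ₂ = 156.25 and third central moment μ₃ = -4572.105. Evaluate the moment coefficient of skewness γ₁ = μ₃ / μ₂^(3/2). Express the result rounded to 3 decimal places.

-2.341

σ = √μ₂ = √156.25 = 12.50000
σ³ = μ₂^(3/2) = 1953.12500
γ₁ = μ₃/σ³ = -4572.105 / 1953.12500 ≈ -2.341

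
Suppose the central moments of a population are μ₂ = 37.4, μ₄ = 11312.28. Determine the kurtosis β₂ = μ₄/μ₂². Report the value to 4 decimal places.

8.0874

μ₂² = 37.4² = 1398.76000
μ₄/μ₂² = 11312.28 / 1398.76000 = 8.08736
β₂ ≈ 8.0874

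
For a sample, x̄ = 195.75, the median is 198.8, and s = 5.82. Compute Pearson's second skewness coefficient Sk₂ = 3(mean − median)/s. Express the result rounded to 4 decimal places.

Sk₂ = 3(195.75 − 198.8) / 5.82 = 3 × -3.0500 / 5.82
    = -9.1500 / 5.82 ≈ -1.5722

-1.5722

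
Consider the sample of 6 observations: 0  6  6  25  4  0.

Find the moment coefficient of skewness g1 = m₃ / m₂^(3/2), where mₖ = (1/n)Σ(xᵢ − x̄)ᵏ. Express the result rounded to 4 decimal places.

x̄ = (0 + 6 + 6 + 25 + 4 + 0) / 6 = 6.8333
deviations (xᵢ − x̄): -6.8333, -0.8333, -0.8333, 18.1667, -2.8333, -6.8333
Σ(xᵢ − x̄)² = 432.8333 ⇒ m₂ = 432.8333/6 = 72.13889
Σ(xᵢ − x̄)³ = 5333.4444 ⇒ m₃ = 5333.4444/6 = 888.90741
m₂^(3/2) = 72.13889^(1.5) = 612.70888
g1 = m₃ / m₂^(3/2) = 888.90741 / 612.70888 ≈ 1.4508

1.4508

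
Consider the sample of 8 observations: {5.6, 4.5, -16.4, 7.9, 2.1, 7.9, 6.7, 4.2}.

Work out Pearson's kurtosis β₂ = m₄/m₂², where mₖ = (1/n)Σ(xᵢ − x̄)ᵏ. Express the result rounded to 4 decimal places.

5.4706

x̄ = 2.8125
Σ(xᵢ − x̄)² = 449.0487 ⇒ m₂ = 56.13109
Σ(xᵢ − x̄)⁴ = 137890.3543 ⇒ m₄ = 17236.29429
m₂² = 3150.69969
β₂ = m₄/m₂² = 17236.29429 / 3150.69969 ≈ 5.4706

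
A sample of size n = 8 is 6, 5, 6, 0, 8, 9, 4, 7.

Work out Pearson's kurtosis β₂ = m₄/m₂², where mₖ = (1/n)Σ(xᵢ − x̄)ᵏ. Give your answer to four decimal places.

3.2342

x̄ = 5.6250
Σ(xᵢ − x̄)² = 53.8750 ⇒ m₂ = 6.73438
Σ(xᵢ − x̄)⁴ = 1173.4316 ⇒ m₄ = 146.67896
m₂² = 45.35181
β₂ = m₄/m₂² = 146.67896 / 45.35181 ≈ 3.2342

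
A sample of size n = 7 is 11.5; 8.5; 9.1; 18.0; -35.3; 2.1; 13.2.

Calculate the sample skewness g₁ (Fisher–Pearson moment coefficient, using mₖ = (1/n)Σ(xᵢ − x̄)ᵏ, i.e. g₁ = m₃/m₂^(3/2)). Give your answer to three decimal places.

x̄ = (11.5 + 8.5 + 9.1 + 18.0 - 35.3 + 2.1 + 13.2) / 7 = 3.8714
deviations (xᵢ − x̄): 7.6286, 4.6286, 5.2286, 14.1286, -39.1714, -1.7714, 9.3286
Σ(xᵢ − x̄)² = 1931.1343 ⇒ m₂ = 1931.1343/7 = 275.87633
Σ(xᵢ − x̄)³ = -55792.0960 ⇒ m₃ = -55792.0960/7 = -7970.29943
m₂^(3/2) = 275.87633^(1.5) = 4582.17479
g₁ = m₃ / m₂^(3/2) = -7970.29943 / 4582.17479 ≈ -1.739

-1.739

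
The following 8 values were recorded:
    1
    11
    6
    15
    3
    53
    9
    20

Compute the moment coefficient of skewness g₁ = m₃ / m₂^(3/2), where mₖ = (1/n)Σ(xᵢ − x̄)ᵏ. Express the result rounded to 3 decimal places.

x̄ = (1 + 11 + 6 + 15 + 3 + 53 + 9 + 20) / 8 = 14.7500
deviations (xᵢ − x̄): -13.7500, -3.7500, -8.7500, 0.2500, -11.7500, 38.2500, -5.7500, 5.2500
Σ(xᵢ − x̄)² = 1941.5000 ⇒ m₂ = 1941.5000/8 = 242.68750
Σ(xᵢ − x̄)³ = 50972.2500 ⇒ m₃ = 50972.2500/8 = 6371.53125
m₂^(3/2) = 242.68750^(1.5) = 3780.69038
g₁ = m₃ / m₂^(3/2) = 6371.53125 / 3780.69038 ≈ 1.685

1.685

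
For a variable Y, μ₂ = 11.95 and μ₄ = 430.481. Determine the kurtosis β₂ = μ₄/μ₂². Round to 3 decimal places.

3.015

μ₂² = 11.95² = 142.80250
μ₄/μ₂² = 430.481 / 142.80250 = 3.01452
β₂ ≈ 3.015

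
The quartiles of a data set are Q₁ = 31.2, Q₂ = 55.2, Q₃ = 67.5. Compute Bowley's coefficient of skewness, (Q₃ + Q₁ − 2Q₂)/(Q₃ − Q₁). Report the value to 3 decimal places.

-0.322

numerator: Q₃ + Q₁ − 2Q₂ = 67.5 + 31.2 − 2×55.2 = -11.7000
denominator: Q₃ − Q₁ = 67.5 − 31.2 = 36.3000
Bowley skewness = -11.7000 / 36.3000 ≈ -0.322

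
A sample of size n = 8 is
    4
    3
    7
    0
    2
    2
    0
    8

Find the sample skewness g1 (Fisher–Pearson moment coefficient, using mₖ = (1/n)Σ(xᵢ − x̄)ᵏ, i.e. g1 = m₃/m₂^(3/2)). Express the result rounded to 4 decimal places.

x̄ = (4 + 3 + 7 + 0 + 2 + 2 + 0 + 8) / 8 = 3.2500
deviations (xᵢ − x̄): 0.7500, -0.2500, 3.7500, -3.2500, -1.2500, -1.2500, -3.2500, 4.7500
Σ(xᵢ − x̄)² = 61.5000 ⇒ m₂ = 61.5000/8 = 7.68750
Σ(xᵢ − x̄)³ = 87.7500 ⇒ m₃ = 87.7500/8 = 10.96875
m₂^(3/2) = 7.68750^(1.5) = 21.31462
g1 = m₃ / m₂^(3/2) = 10.96875 / 21.31462 ≈ 0.5146

0.5146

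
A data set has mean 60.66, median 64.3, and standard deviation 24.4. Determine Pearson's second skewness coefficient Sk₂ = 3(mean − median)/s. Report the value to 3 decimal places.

Sk₂ = 3(60.66 − 64.3) / 24.4 = 3 × -3.6400 / 24.4
    = -10.9200 / 24.4 ≈ -0.448

-0.448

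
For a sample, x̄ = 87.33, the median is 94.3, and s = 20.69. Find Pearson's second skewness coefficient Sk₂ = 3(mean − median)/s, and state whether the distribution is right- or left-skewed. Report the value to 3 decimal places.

Sk₂ = 3(87.33 − 94.3) / 20.69 = 3 × -6.9700 / 20.69
    = -20.9100 / 20.69 ≈ -1.011
Sk₂ < 0 ⇒ mean < median ⇒ left-skewed (negative skew).

-1.011, left-skewed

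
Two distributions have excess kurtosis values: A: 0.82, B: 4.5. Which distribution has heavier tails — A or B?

Higher excess kurtosis ⇒ heavier tails relative to the normal distribution.
0.82 vs 4.5: the larger is 4.5, so B has heavier tails.

B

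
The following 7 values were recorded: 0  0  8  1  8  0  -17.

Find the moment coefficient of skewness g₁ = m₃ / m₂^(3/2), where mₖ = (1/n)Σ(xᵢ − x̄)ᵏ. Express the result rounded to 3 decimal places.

x̄ = (0 + 0 + 8 + 1 + 8 + 0 - 17) / 7 = 0.0000
deviations (xᵢ − x̄): 0.0000, 0.0000, 8.0000, 1.0000, 8.0000, 0.0000, -17.0000
Σ(xᵢ − x̄)² = 418.0000 ⇒ m₂ = 418.0000/7 = 59.71429
Σ(xᵢ − x̄)³ = -3888.0000 ⇒ m₃ = -3888.0000/7 = -555.42857
m₂^(3/2) = 59.71429^(1.5) = 461.44226
g₁ = m₃ / m₂^(3/2) = -555.42857 / 461.44226 ≈ -1.204

-1.204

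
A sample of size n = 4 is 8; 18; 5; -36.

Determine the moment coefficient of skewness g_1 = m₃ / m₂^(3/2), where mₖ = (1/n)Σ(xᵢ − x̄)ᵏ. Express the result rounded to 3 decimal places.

-0.962

x̄ = (8 + 18 + 5 - 36) / 4 = -1.2500
deviations (xᵢ − x̄): 9.2500, 19.2500, 6.2500, -34.7500
Σ(xᵢ − x̄)² = 1702.7500 ⇒ m₂ = 1702.7500/4 = 425.68750
Σ(xᵢ − x̄)³ = -33793.8750 ⇒ m₃ = -33793.8750/4 = -8448.46875
m₂^(3/2) = 425.68750^(1.5) = 8782.86781
g_1 = m₃ / m₂^(3/2) = -8448.46875 / 8782.86781 ≈ -0.962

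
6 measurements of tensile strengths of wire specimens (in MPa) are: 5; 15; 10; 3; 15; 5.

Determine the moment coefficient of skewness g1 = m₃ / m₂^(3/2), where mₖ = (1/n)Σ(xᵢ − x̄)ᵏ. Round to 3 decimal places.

0.234

x̄ = (5 + 15 + 10 + 3 + 15 + 5) / 6 = 8.8333
deviations (xᵢ − x̄): -3.8333, 6.1667, 1.1667, -5.8333, 6.1667, -3.8333
Σ(xᵢ − x̄)² = 140.8333 ⇒ m₂ = 140.8333/6 = 23.47222
Σ(xᵢ − x̄)³ = 159.4444 ⇒ m₃ = 159.4444/6 = 26.57407
m₂^(3/2) = 23.47222^(1.5) = 113.71855
g1 = m₃ / m₂^(3/2) = 26.57407 / 113.71855 ≈ 0.234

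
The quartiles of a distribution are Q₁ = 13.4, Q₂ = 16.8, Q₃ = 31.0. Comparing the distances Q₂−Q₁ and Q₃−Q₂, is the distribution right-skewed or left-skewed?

Q₂ − Q₁ = 3.4;  Q₃ − Q₂ = 14.2
Q₃ − Q₂ > Q₂ − Q₁ ⇒ the upper half is more spread out ⇒ right-skewed.

right-skewed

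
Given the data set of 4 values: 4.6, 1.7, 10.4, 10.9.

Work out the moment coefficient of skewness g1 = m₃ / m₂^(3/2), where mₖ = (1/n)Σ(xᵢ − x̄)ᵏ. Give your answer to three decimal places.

x̄ = (4.6 + 1.7 + 10.4 + 10.9) / 4 = 6.9000
deviations (xᵢ − x̄): -2.3000, -5.2000, 3.5000, 4.0000
Σ(xᵢ − x̄)² = 60.5800 ⇒ m₂ = 60.5800/4 = 15.14500
Σ(xᵢ − x̄)³ = -45.9000 ⇒ m₃ = -45.9000/4 = -11.47500
m₂^(3/2) = 15.14500^(1.5) = 58.93916
g1 = m₃ / m₂^(3/2) = -11.47500 / 58.93916 ≈ -0.195

-0.195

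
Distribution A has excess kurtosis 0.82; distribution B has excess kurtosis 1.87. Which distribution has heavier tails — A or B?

B

Higher excess kurtosis ⇒ heavier tails relative to the normal distribution.
0.82 vs 1.87: the larger is 1.87, so B has heavier tails.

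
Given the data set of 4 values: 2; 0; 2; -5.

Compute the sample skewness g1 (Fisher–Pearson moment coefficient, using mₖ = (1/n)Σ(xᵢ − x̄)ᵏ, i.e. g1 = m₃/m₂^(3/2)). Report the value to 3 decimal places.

-0.900

x̄ = (2 + 0 + 2 - 5) / 4 = -0.2500
deviations (xᵢ − x̄): 2.2500, 0.2500, 2.2500, -4.7500
Σ(xᵢ − x̄)² = 32.7500 ⇒ m₂ = 32.7500/4 = 8.18750
Σ(xᵢ − x̄)³ = -84.3750 ⇒ m₃ = -84.3750/4 = -21.09375
m₂^(3/2) = 8.18750^(1.5) = 23.42756
g1 = m₃ / m₂^(3/2) = -21.09375 / 23.42756 ≈ -0.900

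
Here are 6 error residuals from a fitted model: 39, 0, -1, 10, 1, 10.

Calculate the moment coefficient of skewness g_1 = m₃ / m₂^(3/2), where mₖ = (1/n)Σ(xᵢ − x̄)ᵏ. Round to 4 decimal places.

1.3885

x̄ = (39 + 0 - 1 + 10 + 1 + 10) / 6 = 9.8333
deviations (xᵢ − x̄): 29.1667, -9.8333, -10.8333, 0.1667, -8.8333, 0.1667
Σ(xᵢ − x̄)² = 1142.8333 ⇒ m₂ = 1142.8333/6 = 190.47222
Σ(xᵢ − x̄)³ = 21900.4444 ⇒ m₃ = 21900.4444/6 = 3650.07407
m₂^(3/2) = 190.47222^(1.5) = 2628.73903
g_1 = m₃ / m₂^(3/2) = 3650.07407 / 2628.73903 ≈ 1.3885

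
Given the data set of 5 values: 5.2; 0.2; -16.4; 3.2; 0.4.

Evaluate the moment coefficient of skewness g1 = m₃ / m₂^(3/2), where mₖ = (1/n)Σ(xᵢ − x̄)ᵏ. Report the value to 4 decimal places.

x̄ = (5.2 + 0.2 - 16.4 + 3.2 + 0.4) / 5 = -1.4800
deviations (xᵢ − x̄): 6.6800, 1.6800, -14.9200, 4.6800, 1.8800
Σ(xᵢ − x̄)² = 295.4880 ⇒ m₂ = 295.4880/5 = 59.09760
Σ(xᵢ − x̄)³ = -2909.3203 ⇒ m₃ = -2909.3203/5 = -581.86406
m₂^(3/2) = 59.09760^(1.5) = 454.31258
g1 = m₃ / m₂^(3/2) = -581.86406 / 454.31258 ≈ -1.2808

-1.2808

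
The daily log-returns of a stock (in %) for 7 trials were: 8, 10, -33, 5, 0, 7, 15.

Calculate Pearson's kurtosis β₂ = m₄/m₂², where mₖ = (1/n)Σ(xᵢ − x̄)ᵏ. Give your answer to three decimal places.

x̄ = 1.7143
Σ(xᵢ − x̄)² = 1531.4286 ⇒ m₂ = 218.77551
Σ(xᵢ − x̄)⁴ = 1490557.6560 ⇒ m₄ = 212936.80800
m₂² = 47862.72387
β₂ = m₄/m₂² = 212936.80800 / 47862.72387 ≈ 4.449

4.449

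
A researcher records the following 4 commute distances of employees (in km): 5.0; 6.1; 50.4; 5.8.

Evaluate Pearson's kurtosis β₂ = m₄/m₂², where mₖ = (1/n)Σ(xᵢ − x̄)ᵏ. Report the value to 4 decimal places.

x̄ = 16.8250
Σ(xᵢ − x̄)² = 1503.6875 ⇒ m₂ = 375.92188
Σ(xᵢ − x̄)⁴ = 1318319.6600 ⇒ m₄ = 329579.91501
m₂² = 141317.25610
β₂ = m₄/m₂² = 329579.91501 / 141317.25610 ≈ 2.3322

2.3322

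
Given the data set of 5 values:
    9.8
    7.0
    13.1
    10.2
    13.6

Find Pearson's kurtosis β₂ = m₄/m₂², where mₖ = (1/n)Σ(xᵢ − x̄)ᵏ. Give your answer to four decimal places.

1.7612

x̄ = 10.7400
Σ(xᵢ − x̄)² = 28.9120 ⇒ m₂ = 5.78240
Σ(xᵢ − x̄)⁴ = 294.4450 ⇒ m₄ = 58.88901
m₂² = 33.43615
β₂ = m₄/m₂² = 58.88901 / 33.43615 ≈ 1.7612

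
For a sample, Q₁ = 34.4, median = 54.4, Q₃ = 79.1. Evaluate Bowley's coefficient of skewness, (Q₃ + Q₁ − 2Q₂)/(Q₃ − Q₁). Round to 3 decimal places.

numerator: Q₃ + Q₁ − 2Q₂ = 79.1 + 34.4 − 2×54.4 = 4.7000
denominator: Q₃ − Q₁ = 79.1 − 34.4 = 44.7000
Bowley skewness = 4.7000 / 44.7000 ≈ 0.105

0.105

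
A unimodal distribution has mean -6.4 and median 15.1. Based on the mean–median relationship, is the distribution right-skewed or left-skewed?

mean − median = -6.4 − 15.1 = -21.5
mean < median ⇒ the longer tail is on the left ⇒ left-skewed (negatively skewed).

left-skewed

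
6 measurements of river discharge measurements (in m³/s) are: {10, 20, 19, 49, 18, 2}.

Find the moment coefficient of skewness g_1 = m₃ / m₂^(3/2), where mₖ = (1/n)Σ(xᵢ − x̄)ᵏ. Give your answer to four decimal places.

x̄ = (10 + 20 + 19 + 49 + 18 + 2) / 6 = 19.6667
deviations (xᵢ − x̄): -9.6667, 0.3333, -0.6667, 29.3333, -1.6667, -17.6667
Σ(xᵢ − x̄)² = 1269.3333 ⇒ m₂ = 1269.3333/6 = 211.55556
Σ(xᵢ − x̄)³ = 18817.5556 ⇒ m₃ = 18817.5556/6 = 3136.25926
m₂^(3/2) = 211.55556^(1.5) = 3077.06487
g_1 = m₃ / m₂^(3/2) = 3136.25926 / 3077.06487 ≈ 1.0192

1.0192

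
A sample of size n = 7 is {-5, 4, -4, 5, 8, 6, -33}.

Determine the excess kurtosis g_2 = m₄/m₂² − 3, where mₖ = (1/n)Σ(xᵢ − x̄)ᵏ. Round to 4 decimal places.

x̄ = -2.7143
Σ(xᵢ − x̄)² = 1219.4286 ⇒ m₂ = 174.20408
Σ(xᵢ − x̄)⁴ = 865849.4111 ⇒ m₄ = 123692.77301
m₂² = 30347.06206
g_2 = m₄/m₂² − 3 = 4.07594 − 3 ≈ 1.0759

1.0759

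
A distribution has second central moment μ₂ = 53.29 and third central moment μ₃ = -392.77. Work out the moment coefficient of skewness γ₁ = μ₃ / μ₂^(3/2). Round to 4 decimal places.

-1.0096

σ = √μ₂ = √53.29 = 7.30000
σ³ = μ₂^(3/2) = 389.01700
γ₁ = μ₃/σ³ = -392.77 / 389.01700 ≈ -1.0096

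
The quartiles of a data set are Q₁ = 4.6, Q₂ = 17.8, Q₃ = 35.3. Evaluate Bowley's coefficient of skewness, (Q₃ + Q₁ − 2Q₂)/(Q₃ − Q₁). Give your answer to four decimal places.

0.1401

numerator: Q₃ + Q₁ − 2Q₂ = 35.3 + 4.6 − 2×17.8 = 4.3000
denominator: Q₃ − Q₁ = 35.3 − 4.6 = 30.7000
Bowley skewness = 4.3000 / 30.7000 ≈ 0.1401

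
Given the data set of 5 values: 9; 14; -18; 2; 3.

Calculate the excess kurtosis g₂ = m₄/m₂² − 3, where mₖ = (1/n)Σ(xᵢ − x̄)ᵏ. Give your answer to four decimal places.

-0.4048

x̄ = 2.0000
Σ(xᵢ − x̄)² = 594.0000 ⇒ m₂ = 118.80000
Σ(xᵢ − x̄)⁴ = 183138.0000 ⇒ m₄ = 36627.60000
m₂² = 14113.44000
g₂ = m₄/m₂² − 3 = 2.59523 − 3 ≈ -0.4048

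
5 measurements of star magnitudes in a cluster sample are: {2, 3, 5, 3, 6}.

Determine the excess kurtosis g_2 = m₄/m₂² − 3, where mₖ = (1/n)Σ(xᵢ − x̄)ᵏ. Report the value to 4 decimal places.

x̄ = 3.8000
Σ(xᵢ − x̄)² = 10.8000 ⇒ m₂ = 2.16000
Σ(xᵢ − x̄)⁴ = 36.8160 ⇒ m₄ = 7.36320
m₂² = 4.66560
g_2 = m₄/m₂² − 3 = 1.57819 − 3 ≈ -1.4218

-1.4218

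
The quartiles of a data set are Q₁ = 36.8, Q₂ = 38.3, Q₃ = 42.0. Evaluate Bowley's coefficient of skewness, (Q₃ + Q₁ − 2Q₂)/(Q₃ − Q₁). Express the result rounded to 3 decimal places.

numerator: Q₃ + Q₁ − 2Q₂ = 42.0 + 36.8 − 2×38.3 = 2.2000
denominator: Q₃ − Q₁ = 42.0 − 36.8 = 5.2000
Bowley skewness = 2.2000 / 5.2000 ≈ 0.423

0.423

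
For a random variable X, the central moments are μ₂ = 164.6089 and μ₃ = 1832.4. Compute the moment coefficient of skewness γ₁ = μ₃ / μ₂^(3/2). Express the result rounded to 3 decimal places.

0.868

σ = √μ₂ = √164.6089 = 12.83000
σ³ = μ₂^(3/2) = 2111.93219
γ₁ = μ₃/σ³ = 1832.4 / 2111.93219 ≈ 0.868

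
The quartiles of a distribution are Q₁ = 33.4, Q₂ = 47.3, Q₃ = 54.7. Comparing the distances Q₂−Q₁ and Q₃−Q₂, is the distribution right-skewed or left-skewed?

left-skewed

Q₂ − Q₁ = 13.9;  Q₃ − Q₂ = 7.4
Q₂ − Q₁ > Q₃ − Q₂ ⇒ the lower half is more spread out ⇒ left-skewed.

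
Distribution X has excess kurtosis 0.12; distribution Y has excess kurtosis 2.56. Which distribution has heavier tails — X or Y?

Higher excess kurtosis ⇒ heavier tails relative to the normal distribution.
0.12 vs 2.56: the larger is 2.56, so Y has heavier tails.

Y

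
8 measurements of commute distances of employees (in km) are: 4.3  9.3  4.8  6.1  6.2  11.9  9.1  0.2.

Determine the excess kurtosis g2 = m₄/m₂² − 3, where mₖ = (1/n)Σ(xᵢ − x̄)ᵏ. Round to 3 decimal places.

x̄ = 6.4875
Σ(xᵢ − x̄)² = 91.4288 ⇒ m₂ = 11.42859
Σ(xᵢ − x̄)⁴ = 2561.2267 ⇒ m₄ = 320.15333
m₂² = 130.61276
g2 = m₄/m₂² − 3 = 2.45116 − 3 ≈ -0.549

-0.549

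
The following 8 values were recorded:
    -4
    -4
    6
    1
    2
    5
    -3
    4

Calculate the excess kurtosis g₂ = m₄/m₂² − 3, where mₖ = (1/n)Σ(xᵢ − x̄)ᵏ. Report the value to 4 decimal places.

x̄ = 0.8750
Σ(xᵢ − x̄)² = 116.8750 ⇒ m₂ = 14.60938
Σ(xᵢ − x̄)⁴ = 2431.4629 ⇒ m₄ = 303.93286
m₂² = 213.43384
g₂ = m₄/m₂² − 3 = 1.42401 − 3 ≈ -1.5760

-1.5760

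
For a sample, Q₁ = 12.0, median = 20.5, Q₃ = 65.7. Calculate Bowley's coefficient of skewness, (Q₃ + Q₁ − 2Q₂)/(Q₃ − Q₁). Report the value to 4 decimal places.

0.6834

numerator: Q₃ + Q₁ − 2Q₂ = 65.7 + 12.0 − 2×20.5 = 36.7000
denominator: Q₃ − Q₁ = 65.7 − 12.0 = 53.7000
Bowley skewness = 36.7000 / 53.7000 ≈ 0.6834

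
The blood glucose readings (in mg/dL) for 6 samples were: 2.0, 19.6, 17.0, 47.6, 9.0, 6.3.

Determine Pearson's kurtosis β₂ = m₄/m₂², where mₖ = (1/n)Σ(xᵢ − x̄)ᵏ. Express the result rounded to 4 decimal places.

3.1520

x̄ = 16.9167
Σ(xᵢ − x̄)² = 1346.5683 ⇒ m₂ = 224.42806
Σ(xᵢ − x̄)⁴ = 952553.5315 ⇒ m₄ = 158758.92192
m₂² = 50367.95212
β₂ = m₄/m₂² = 158758.92192 / 50367.95212 ≈ 3.1520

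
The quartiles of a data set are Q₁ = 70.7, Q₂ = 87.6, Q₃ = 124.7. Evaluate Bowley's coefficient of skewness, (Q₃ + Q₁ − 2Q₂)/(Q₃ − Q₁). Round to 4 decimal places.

0.3741

numerator: Q₃ + Q₁ − 2Q₂ = 124.7 + 70.7 − 2×87.6 = 20.2000
denominator: Q₃ − Q₁ = 124.7 − 70.7 = 54.0000
Bowley skewness = 20.2000 / 54.0000 ≈ 0.3741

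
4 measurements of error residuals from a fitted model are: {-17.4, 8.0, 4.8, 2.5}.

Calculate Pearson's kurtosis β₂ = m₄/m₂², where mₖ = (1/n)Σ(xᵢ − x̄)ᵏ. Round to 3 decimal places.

2.238

x̄ = -0.5250
Σ(xᵢ − x̄)² = 394.9475 ⇒ m₂ = 98.73688
Σ(xᵢ − x̄)⁴ = 87260.9831 ⇒ m₄ = 21815.24576
m₂² = 9748.97048
β₂ = m₄/m₂² = 21815.24576 / 9748.97048 ≈ 2.238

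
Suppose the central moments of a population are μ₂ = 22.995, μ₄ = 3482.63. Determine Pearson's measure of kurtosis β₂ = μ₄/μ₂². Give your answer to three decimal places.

μ₂² = 22.995² = 528.77003
μ₄/μ₂² = 3482.63 / 528.77003 = 6.58628
β₂ ≈ 6.586

6.586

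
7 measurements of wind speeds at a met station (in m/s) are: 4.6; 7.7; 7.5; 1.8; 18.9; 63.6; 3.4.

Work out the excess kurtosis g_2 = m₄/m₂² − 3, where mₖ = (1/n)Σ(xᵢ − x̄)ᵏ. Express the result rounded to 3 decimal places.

1.562

x̄ = 15.3571
Σ(xᵢ − x̄)² = 2902.7771 ⇒ m₂ = 414.68245
Σ(xᵢ − x̄)⁴ = 5491685.3196 ⇒ m₄ = 784526.47423
m₂² = 171961.53349
g_2 = m₄/m₂² − 3 = 4.56222 − 3 ≈ 1.562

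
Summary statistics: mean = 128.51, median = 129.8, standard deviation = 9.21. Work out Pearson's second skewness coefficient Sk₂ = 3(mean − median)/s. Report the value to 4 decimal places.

Sk₂ = 3(128.51 − 129.8) / 9.21 = 3 × -1.2900 / 9.21
    = -3.8700 / 9.21 ≈ -0.4202

-0.4202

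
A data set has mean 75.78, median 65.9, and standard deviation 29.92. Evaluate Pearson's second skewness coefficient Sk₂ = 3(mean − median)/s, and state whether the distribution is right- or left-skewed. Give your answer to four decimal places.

0.9906, right-skewed

Sk₂ = 3(75.78 − 65.9) / 29.92 = 3 × 9.8800 / 29.92
    = 29.6400 / 29.92 ≈ 0.9906
Sk₂ > 0 ⇒ mean > median ⇒ right-skewed (positive skew).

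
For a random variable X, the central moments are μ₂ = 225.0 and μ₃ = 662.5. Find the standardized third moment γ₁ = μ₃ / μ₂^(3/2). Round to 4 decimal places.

σ = √μ₂ = √225.0 = 15.00000
σ³ = μ₂^(3/2) = 3375.00000
γ₁ = μ₃/σ³ = 662.5 / 3375.00000 ≈ 0.1963

0.1963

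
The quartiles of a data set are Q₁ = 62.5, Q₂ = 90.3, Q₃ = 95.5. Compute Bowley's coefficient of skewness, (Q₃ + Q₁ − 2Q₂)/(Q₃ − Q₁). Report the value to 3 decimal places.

-0.685

numerator: Q₃ + Q₁ − 2Q₂ = 95.5 + 62.5 − 2×90.3 = -22.6000
denominator: Q₃ − Q₁ = 95.5 − 62.5 = 33.0000
Bowley skewness = -22.6000 / 33.0000 ≈ -0.685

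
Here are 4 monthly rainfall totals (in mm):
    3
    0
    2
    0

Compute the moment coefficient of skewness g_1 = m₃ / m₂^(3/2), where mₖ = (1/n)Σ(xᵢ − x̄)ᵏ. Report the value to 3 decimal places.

0.214

x̄ = (3 + 0 + 2 + 0) / 4 = 1.2500
deviations (xᵢ − x̄): 1.7500, -1.2500, 0.7500, -1.2500
Σ(xᵢ − x̄)² = 6.7500 ⇒ m₂ = 6.7500/4 = 1.68750
Σ(xᵢ − x̄)³ = 1.8750 ⇒ m₃ = 1.8750/4 = 0.46875
m₂^(3/2) = 1.68750^(1.5) = 2.19213
g_1 = m₃ / m₂^(3/2) = 0.46875 / 2.19213 ≈ 0.214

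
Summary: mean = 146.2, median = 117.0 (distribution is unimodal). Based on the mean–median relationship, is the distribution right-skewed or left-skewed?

mean − median = 146.2 − 117.0 = 29.2
mean > median ⇒ the longer tail is on the right ⇒ right-skewed (positively skewed).

right-skewed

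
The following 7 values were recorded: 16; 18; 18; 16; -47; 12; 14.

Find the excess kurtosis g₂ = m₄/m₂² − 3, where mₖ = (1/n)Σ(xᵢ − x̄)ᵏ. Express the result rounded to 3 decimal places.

2.091

x̄ = 6.7143
Σ(xᵢ − x̄)² = 3393.4286 ⇒ m₂ = 484.77551
Σ(xᵢ − x̄)⁴ = 8375432.7988 ⇒ m₄ = 1196490.39983
m₂² = 235007.29529
g₂ = m₄/m₂² − 3 = 5.09129 − 3 ≈ 2.091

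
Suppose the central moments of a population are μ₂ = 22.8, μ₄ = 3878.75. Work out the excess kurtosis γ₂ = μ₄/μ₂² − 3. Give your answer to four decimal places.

4.4614

μ₂² = 22.8² = 519.84000
μ₄/μ₂² = 3878.75 / 519.84000 = 7.46143
γ₂ = 7.46143 − 3 ≈ 4.4614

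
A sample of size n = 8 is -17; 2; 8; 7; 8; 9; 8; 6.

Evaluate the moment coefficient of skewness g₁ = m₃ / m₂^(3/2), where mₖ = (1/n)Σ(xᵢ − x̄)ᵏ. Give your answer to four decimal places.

x̄ = (-17 + 2 + 8 + 7 + 8 + 9 + 8 + 6) / 8 = 3.8750
deviations (xᵢ − x̄): -20.8750, -1.8750, 4.1250, 3.1250, 4.1250, 5.1250, 4.1250, 2.1250
Σ(xᵢ − x̄)² = 530.8750 ⇒ m₂ = 530.8750/8 = 66.35938
Σ(xᵢ − x̄)³ = -8717.9063 ⇒ m₃ = -8717.9063/8 = -1089.73828
m₂^(3/2) = 66.35938^(1.5) = 540.57186
g₁ = m₃ / m₂^(3/2) = -1089.73828 / 540.57186 ≈ -2.0159

-2.0159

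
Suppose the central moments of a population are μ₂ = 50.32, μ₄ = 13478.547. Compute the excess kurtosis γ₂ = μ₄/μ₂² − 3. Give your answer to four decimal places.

2.3231

μ₂² = 50.32² = 2532.10240
μ₄/μ₂² = 13478.547 / 2532.10240 = 5.32307
γ₂ = 5.32307 − 3 ≈ 2.3231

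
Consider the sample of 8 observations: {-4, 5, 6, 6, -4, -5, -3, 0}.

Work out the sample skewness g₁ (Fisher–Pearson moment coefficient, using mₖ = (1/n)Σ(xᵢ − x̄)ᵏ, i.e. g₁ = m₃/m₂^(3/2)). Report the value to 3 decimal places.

0.294

x̄ = (-4 + 5 + 6 + 6 - 4 - 5 - 3 + 0) / 8 = 0.1250
deviations (xᵢ − x̄): -4.1250, 4.8750, 5.8750, 5.8750, -4.1250, -5.1250, -3.1250, -0.1250
Σ(xᵢ − x̄)² = 162.8750 ⇒ m₂ = 162.8750/8 = 20.35938
Σ(xᵢ − x̄)³ = 215.9063 ⇒ m₃ = 215.9063/8 = 26.98828
m₂^(3/2) = 20.35938^(1.5) = 91.86428
g₁ = m₃ / m₂^(3/2) = 26.98828 / 91.86428 ≈ 0.294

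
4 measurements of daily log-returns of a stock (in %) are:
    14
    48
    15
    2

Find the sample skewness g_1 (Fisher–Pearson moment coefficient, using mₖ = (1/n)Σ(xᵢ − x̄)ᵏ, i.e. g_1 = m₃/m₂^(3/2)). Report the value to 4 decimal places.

x̄ = (14 + 48 + 15 + 2) / 4 = 19.7500
deviations (xᵢ − x̄): -5.7500, 28.2500, -4.7500, -17.7500
Σ(xᵢ − x̄)² = 1168.7500 ⇒ m₂ = 1168.7500/4 = 292.18750
Σ(xᵢ − x̄)³ = 16655.6250 ⇒ m₃ = 16655.6250/4 = 4163.90625
m₂^(3/2) = 292.18750^(1.5) = 4994.50496
g_1 = m₃ / m₂^(3/2) = 4163.90625 / 4994.50496 ≈ 0.8337

0.8337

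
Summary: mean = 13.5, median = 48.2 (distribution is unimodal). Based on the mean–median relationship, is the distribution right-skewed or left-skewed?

left-skewed

mean − median = 13.5 − 48.2 = -34.7
mean < median ⇒ the longer tail is on the left ⇒ left-skewed (negatively skewed).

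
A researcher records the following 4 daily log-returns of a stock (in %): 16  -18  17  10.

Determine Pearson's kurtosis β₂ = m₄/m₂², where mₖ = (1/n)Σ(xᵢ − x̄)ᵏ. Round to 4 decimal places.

2.2309

x̄ = 6.2500
Σ(xᵢ − x̄)² = 812.7500 ⇒ m₂ = 203.18750
Σ(xᵢ − x̄)⁴ = 368406.8281 ⇒ m₄ = 92101.70703
m₂² = 41285.16016
β₂ = m₄/m₂² = 92101.70703 / 41285.16016 ≈ 2.2309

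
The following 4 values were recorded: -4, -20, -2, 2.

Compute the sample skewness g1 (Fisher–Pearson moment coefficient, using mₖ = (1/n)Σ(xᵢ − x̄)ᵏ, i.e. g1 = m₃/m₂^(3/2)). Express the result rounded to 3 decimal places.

x̄ = (-4 - 20 - 2 + 2) / 4 = -6.0000
deviations (xᵢ − x̄): 2.0000, -14.0000, 4.0000, 8.0000
Σ(xᵢ − x̄)² = 280.0000 ⇒ m₂ = 280.0000/4 = 70.00000
Σ(xᵢ − x̄)³ = -2160.0000 ⇒ m₃ = -2160.0000/4 = -540.00000
m₂^(3/2) = 70.00000^(1.5) = 585.66202
g1 = m₃ / m₂^(3/2) = -540.00000 / 585.66202 ≈ -0.922

-0.922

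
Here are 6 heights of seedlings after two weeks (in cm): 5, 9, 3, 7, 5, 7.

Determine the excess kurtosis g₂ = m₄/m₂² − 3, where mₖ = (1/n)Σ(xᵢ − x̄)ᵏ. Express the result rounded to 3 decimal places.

x̄ = 6.0000
Σ(xᵢ − x̄)² = 22.0000 ⇒ m₂ = 3.66667
Σ(xᵢ − x̄)⁴ = 166.0000 ⇒ m₄ = 27.66667
m₂² = 13.44444
g₂ = m₄/m₂² − 3 = 2.05785 − 3 ≈ -0.942

-0.942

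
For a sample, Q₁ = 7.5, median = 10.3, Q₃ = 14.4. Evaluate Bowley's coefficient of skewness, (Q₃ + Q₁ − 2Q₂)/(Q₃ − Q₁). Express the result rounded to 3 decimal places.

numerator: Q₃ + Q₁ − 2Q₂ = 14.4 + 7.5 − 2×10.3 = 1.3000
denominator: Q₃ − Q₁ = 14.4 − 7.5 = 6.9000
Bowley skewness = 1.3000 / 6.9000 ≈ 0.188

0.188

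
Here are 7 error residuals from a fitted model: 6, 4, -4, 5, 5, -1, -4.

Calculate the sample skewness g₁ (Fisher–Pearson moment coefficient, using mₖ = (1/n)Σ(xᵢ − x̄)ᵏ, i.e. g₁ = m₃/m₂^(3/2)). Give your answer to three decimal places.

x̄ = (6 + 4 - 4 + 5 + 5 - 1 - 4) / 7 = 1.5714
deviations (xᵢ − x̄): 4.4286, 2.4286, -5.5714, 3.4286, 3.4286, -2.5714, -5.5714
Σ(xᵢ − x̄)² = 117.7143 ⇒ m₂ = 117.7143/7 = 16.81633
Σ(xᵢ − x̄)³ = -181.1020 ⇒ m₃ = -181.1020/7 = -25.87172
m₂^(3/2) = 16.81633^(1.5) = 68.95991
g₁ = m₃ / m₂^(3/2) = -25.87172 / 68.95991 ≈ -0.375

-0.375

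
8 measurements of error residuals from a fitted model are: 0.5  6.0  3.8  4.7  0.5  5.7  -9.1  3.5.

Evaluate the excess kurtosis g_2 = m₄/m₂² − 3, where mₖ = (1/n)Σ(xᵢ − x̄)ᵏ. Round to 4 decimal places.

1.2714

x̄ = 1.9500
Σ(xᵢ − x̄)² = 170.1600 ⇒ m₂ = 21.27000
Σ(xᵢ − x̄)⁴ = 15459.3344 ⇒ m₄ = 1932.41679
m₂² = 452.41290
g_2 = m₄/m₂² − 3 = 4.27136 − 3 ≈ 1.2714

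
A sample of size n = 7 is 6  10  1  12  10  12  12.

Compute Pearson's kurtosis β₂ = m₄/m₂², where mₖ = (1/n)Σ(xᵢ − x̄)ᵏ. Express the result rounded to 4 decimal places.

2.9752

x̄ = 9.0000
Σ(xᵢ − x̄)² = 102.0000 ⇒ m₂ = 14.57143
Σ(xᵢ − x̄)⁴ = 4422.0000 ⇒ m₄ = 631.71429
m₂² = 212.32653
β₂ = m₄/m₂² = 631.71429 / 212.32653 ≈ 2.9752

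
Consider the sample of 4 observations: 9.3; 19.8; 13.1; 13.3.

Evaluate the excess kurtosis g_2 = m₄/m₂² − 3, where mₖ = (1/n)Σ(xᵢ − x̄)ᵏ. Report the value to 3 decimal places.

x̄ = 13.8750
Σ(xᵢ − x̄)² = 56.9675 ⇒ m₂ = 14.24188
Σ(xᵢ − x̄)⁴ = 1670.9660 ⇒ m₄ = 417.74151
m₂² = 202.83100
g_2 = m₄/m₂² − 3 = 2.05955 − 3 ≈ -0.940

-0.940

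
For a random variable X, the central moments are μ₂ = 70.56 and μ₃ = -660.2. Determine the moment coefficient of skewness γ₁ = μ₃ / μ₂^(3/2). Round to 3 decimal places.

σ = √μ₂ = √70.56 = 8.40000
σ³ = μ₂^(3/2) = 592.70400
γ₁ = μ₃/σ³ = -660.2 / 592.70400 ≈ -1.114

-1.114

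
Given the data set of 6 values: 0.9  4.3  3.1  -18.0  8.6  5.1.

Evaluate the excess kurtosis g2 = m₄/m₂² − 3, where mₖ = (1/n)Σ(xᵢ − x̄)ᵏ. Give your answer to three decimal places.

x̄ = 0.6667
Σ(xᵢ − x̄)² = 450.2133 ⇒ m₂ = 75.03556
Σ(xᵢ − x̄)⁴ = 125970.3238 ⇒ m₄ = 20995.05396
m₂² = 5630.33460
g2 = m₄/m₂² − 3 = 3.72892 − 3 ≈ 0.729

0.729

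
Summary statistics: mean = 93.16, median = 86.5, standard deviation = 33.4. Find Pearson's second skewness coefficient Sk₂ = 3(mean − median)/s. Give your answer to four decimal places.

Sk₂ = 3(93.16 − 86.5) / 33.4 = 3 × 6.6600 / 33.4
    = 19.9800 / 33.4 ≈ 0.5982

0.5982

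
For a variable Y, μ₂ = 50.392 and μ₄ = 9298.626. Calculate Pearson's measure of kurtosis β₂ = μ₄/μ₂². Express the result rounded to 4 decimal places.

3.6618

μ₂² = 50.392² = 2539.35366
μ₄/μ₂² = 9298.626 / 2539.35366 = 3.66181
β₂ ≈ 3.6618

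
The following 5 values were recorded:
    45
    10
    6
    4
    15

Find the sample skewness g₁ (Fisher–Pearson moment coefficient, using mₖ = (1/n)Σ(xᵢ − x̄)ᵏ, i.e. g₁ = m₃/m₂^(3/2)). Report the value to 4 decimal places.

1.2759

x̄ = (45 + 10 + 6 + 4 + 15) / 5 = 16.0000
deviations (xᵢ − x̄): 29.0000, -6.0000, -10.0000, -12.0000, -1.0000
Σ(xᵢ − x̄)² = 1122.0000 ⇒ m₂ = 1122.0000/5 = 224.40000
Σ(xᵢ − x̄)³ = 21444.0000 ⇒ m₃ = 21444.0000/5 = 4288.80000
m₂^(3/2) = 224.40000^(1.5) = 3361.50900
g₁ = m₃ / m₂^(3/2) = 4288.80000 / 3361.50900 ≈ 1.2759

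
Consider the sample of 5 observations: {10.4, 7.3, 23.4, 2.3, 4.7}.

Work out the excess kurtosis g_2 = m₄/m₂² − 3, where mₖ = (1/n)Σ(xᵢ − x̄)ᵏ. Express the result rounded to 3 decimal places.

x̄ = 9.6200
Σ(xᵢ − x̄)² = 273.6680 ⇒ m₂ = 54.73360
Σ(xᵢ − x̄)⁴ = 39543.9682 ⇒ m₄ = 7908.79365
m₂² = 2995.76697
g_2 = m₄/m₂² − 3 = 2.63999 − 3 ≈ -0.360

-0.360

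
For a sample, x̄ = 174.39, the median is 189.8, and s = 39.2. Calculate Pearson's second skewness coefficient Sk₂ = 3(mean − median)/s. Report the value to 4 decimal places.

-1.1793

Sk₂ = 3(174.39 − 189.8) / 39.2 = 3 × -15.4100 / 39.2
    = -46.2300 / 39.2 ≈ -1.1793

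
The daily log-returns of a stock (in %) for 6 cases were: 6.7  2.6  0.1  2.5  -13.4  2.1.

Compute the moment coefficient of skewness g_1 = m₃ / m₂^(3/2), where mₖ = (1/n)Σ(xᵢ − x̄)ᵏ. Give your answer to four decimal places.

x̄ = (6.7 + 2.6 + 0.1 + 2.5 - 13.4 + 2.1) / 6 = 0.1000
deviations (xᵢ − x̄): 6.6000, 2.5000, 0.0000, 2.4000, -13.5000, 2.0000
Σ(xᵢ − x̄)² = 241.8200 ⇒ m₂ = 241.8200/6 = 40.30333
Σ(xᵢ − x̄)³ = -2135.4300 ⇒ m₃ = -2135.4300/6 = -355.90500
m₂^(3/2) = 40.30333^(1.5) = 255.86533
g_1 = m₃ / m₂^(3/2) = -355.90500 / 255.86533 ≈ -1.3910

-1.3910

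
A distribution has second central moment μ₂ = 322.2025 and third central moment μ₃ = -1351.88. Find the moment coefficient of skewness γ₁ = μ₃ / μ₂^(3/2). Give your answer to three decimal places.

σ = √μ₂ = √322.2025 = 17.95000
σ³ = μ₂^(3/2) = 5783.53487
γ₁ = μ₃/σ³ = -1351.88 / 5783.53487 ≈ -0.234

-0.234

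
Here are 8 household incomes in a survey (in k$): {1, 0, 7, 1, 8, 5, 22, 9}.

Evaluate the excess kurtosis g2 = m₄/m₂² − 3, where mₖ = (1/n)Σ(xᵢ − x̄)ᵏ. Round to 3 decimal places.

x̄ = 6.6250
Σ(xᵢ − x̄)² = 353.8750 ⇒ m₂ = 44.23438
Σ(xᵢ − x̄)⁴ = 59851.5566 ⇒ m₄ = 7481.44458
m₂² = 1956.67993
g2 = m₄/m₂² − 3 = 3.82354 − 3 ≈ 0.824

0.824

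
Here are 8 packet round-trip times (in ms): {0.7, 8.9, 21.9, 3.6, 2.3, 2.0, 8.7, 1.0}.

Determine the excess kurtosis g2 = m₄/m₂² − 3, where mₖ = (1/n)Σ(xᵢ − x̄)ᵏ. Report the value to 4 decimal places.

x̄ = 6.1375
Σ(xᵢ − x̄)² = 356.8988 ⇒ m₂ = 44.61234
Σ(xᵢ − x̄)⁴ = 63954.1360 ⇒ m₄ = 7994.26700
m₂² = 1990.26121
g2 = m₄/m₂² − 3 = 4.01669 − 3 ≈ 1.0167

1.0167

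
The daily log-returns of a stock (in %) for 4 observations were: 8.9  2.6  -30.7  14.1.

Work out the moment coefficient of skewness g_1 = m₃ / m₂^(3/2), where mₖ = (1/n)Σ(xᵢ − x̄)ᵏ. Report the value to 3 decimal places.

x̄ = (8.9 + 2.6 - 30.7 + 14.1) / 4 = -1.2750
deviations (xᵢ − x̄): 10.1750, 3.8750, -29.4250, 15.3750
Σ(xᵢ − x̄)² = 1220.7675 ⇒ m₂ = 1220.7675/4 = 305.19188
Σ(xᵢ − x̄)³ = -20730.9506 ⇒ m₃ = -20730.9506/4 = -5182.73766
m₂^(3/2) = 305.19188^(1.5) = 5331.62322
g_1 = m₃ / m₂^(3/2) = -5182.73766 / 5331.62322 ≈ -0.972

-0.972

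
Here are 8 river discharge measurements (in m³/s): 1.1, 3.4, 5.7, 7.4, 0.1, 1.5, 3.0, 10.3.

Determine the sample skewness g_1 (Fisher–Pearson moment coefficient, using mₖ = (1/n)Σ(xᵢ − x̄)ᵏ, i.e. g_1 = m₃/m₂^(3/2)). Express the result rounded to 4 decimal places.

x̄ = (1.1 + 3.4 + 5.7 + 7.4 + 0.1 + 1.5 + 3.0 + 10.3) / 8 = 4.0625
deviations (xᵢ − x̄): -2.9625, -0.6625, 1.6375, 3.3375, -3.9625, -2.5625, -1.0625, 6.2375
Σ(xᵢ − x̄)² = 85.3388 ⇒ m₂ = 85.3388/8 = 10.66734
Σ(xᵢ − x̄)³ = 177.7120 ⇒ m₃ = 177.7120/8 = 22.21400
m₂^(3/2) = 10.66734^(1.5) = 34.84050
g_1 = m₃ / m₂^(3/2) = 22.21400 / 34.84050 ≈ 0.6376

0.6376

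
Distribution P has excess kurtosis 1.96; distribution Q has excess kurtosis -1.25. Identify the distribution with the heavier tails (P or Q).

P

Higher excess kurtosis ⇒ heavier tails relative to the normal distribution.
1.96 vs -1.25: the larger is 1.96, so P has heavier tails. (P is leptokurtic — heavier-than-normal tails; the other is platykurtic.)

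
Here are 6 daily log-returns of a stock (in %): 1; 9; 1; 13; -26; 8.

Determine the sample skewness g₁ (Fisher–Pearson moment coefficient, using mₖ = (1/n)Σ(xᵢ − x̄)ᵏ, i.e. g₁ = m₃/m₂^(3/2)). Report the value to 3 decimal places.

-1.353

x̄ = (1 + 9 + 1 + 13 - 26 + 8) / 6 = 1.0000
deviations (xᵢ − x̄): 0.0000, 8.0000, 0.0000, 12.0000, -27.0000, 7.0000
Σ(xᵢ − x̄)² = 986.0000 ⇒ m₂ = 986.0000/6 = 164.33333
Σ(xᵢ − x̄)³ = -17100.0000 ⇒ m₃ = -17100.0000/6 = -2850.00000
m₂^(3/2) = 164.33333^(1.5) = 2106.63113
g₁ = m₃ / m₂^(3/2) = -2850.00000 / 2106.63113 ≈ -1.353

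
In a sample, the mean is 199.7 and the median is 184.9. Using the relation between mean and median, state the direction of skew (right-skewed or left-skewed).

mean − median = 199.7 − 184.9 = 14.8
mean > median ⇒ the longer tail is on the right ⇒ right-skewed (positively skewed).

right-skewed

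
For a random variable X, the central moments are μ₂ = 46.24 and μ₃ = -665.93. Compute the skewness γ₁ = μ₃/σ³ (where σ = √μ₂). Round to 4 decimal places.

σ = √μ₂ = √46.24 = 6.80000
σ³ = μ₂^(3/2) = 314.43200
γ₁ = μ₃/σ³ = -665.93 / 314.43200 ≈ -2.1179

-2.1179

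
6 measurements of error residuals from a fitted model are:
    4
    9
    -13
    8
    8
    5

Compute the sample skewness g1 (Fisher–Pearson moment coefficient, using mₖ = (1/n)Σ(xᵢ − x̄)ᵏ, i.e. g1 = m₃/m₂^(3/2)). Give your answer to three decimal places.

-1.579

x̄ = (4 + 9 - 13 + 8 + 8 + 5) / 6 = 3.5000
deviations (xᵢ − x̄): 0.5000, 5.5000, -16.5000, 4.5000, 4.5000, 1.5000
Σ(xᵢ − x̄)² = 345.5000 ⇒ m₂ = 345.5000/6 = 57.58333
Σ(xᵢ − x̄)³ = -4140.0000 ⇒ m₃ = -4140.0000/6 = -690.00000
m₂^(3/2) = 57.58333^(1.5) = 436.96354
g1 = m₃ / m₂^(3/2) = -690.00000 / 436.96354 ≈ -1.579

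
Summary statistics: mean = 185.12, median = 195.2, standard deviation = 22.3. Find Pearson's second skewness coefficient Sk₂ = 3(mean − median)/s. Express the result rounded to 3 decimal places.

-1.356

Sk₂ = 3(185.12 − 195.2) / 22.3 = 3 × -10.0800 / 22.3
    = -30.2400 / 22.3 ≈ -1.356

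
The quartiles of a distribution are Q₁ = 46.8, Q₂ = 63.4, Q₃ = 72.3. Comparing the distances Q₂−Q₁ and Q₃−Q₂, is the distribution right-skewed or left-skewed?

Q₂ − Q₁ = 16.6;  Q₃ − Q₂ = 8.9
Q₂ − Q₁ > Q₃ − Q₂ ⇒ the lower half is more spread out ⇒ left-skewed.

left-skewed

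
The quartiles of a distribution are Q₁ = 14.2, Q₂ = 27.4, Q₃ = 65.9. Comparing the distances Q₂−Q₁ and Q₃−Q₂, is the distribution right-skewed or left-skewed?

right-skewed

Q₂ − Q₁ = 13.2;  Q₃ − Q₂ = 38.5
Q₃ − Q₂ > Q₂ − Q₁ ⇒ the upper half is more spread out ⇒ right-skewed.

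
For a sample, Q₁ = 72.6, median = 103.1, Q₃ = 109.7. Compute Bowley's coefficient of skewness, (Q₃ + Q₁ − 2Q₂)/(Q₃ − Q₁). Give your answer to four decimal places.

-0.6442

numerator: Q₃ + Q₁ − 2Q₂ = 109.7 + 72.6 − 2×103.1 = -23.9000
denominator: Q₃ − Q₁ = 109.7 − 72.6 = 37.1000
Bowley skewness = -23.9000 / 37.1000 ≈ -0.6442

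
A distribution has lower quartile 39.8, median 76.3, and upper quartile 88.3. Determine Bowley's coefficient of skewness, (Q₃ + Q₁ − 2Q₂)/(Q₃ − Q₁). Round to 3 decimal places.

numerator: Q₃ + Q₁ − 2Q₂ = 88.3 + 39.8 − 2×76.3 = -24.5000
denominator: Q₃ − Q₁ = 88.3 − 39.8 = 48.5000
Bowley skewness = -24.5000 / 48.5000 ≈ -0.505

-0.505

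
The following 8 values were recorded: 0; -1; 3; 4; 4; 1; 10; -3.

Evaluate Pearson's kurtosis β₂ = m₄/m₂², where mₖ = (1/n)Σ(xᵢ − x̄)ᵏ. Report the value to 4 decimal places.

x̄ = 2.2500
Σ(xᵢ − x̄)² = 111.5000 ⇒ m₂ = 13.93750
Σ(xᵢ − x̄)⁴ = 4525.9063 ⇒ m₄ = 565.73828
m₂² = 194.25391
β₂ = m₄/m₂² = 565.73828 / 194.25391 ≈ 2.9124

2.9124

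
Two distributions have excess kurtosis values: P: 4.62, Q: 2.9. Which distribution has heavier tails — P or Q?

P

Higher excess kurtosis ⇒ heavier tails relative to the normal distribution.
4.62 vs 2.9: the larger is 4.62, so P has heavier tails.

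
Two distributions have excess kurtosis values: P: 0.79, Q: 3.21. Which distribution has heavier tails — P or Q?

Higher excess kurtosis ⇒ heavier tails relative to the normal distribution.
0.79 vs 3.21: the larger is 3.21, so Q has heavier tails.

Q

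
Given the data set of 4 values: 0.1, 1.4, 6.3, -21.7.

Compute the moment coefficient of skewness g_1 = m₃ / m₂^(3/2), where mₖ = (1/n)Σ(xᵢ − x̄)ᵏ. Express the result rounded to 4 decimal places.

x̄ = (0.1 + 1.4 + 6.3 - 21.7) / 4 = -3.4750
deviations (xᵢ − x̄): 3.5750, 4.8750, 9.7750, -18.2250
Σ(xᵢ − x̄)² = 464.2475 ⇒ m₂ = 464.2475/4 = 116.06187
Σ(xᵢ − x̄)³ = -4957.8896 ⇒ m₃ = -4957.8896/4 = -1239.47241
m₂^(3/2) = 116.06187^(1.5) = 1250.35799
g_1 = m₃ / m₂^(3/2) = -1239.47241 / 1250.35799 ≈ -0.9913

-0.9913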